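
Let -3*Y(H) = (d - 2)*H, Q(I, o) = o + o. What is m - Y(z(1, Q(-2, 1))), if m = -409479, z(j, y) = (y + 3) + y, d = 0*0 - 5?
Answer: -1228486/3 ≈ -4.0950e+5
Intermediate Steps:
Q(I, o) = 2*o
d = -5 (d = 0 - 5 = -5)
z(j, y) = 3 + 2*y (z(j, y) = (3 + y) + y = 3 + 2*y)
Y(H) = 7*H/3 (Y(H) = -(-5 - 2)*H/3 = -(-7)*H/3 = 7*H/3)
m - Y(z(1, Q(-2, 1))) = -409479 - 7*(3 + 2*(2*1))/3 = -409479 - 7*(3 + 2*2)/3 = -409479 - 7*(3 + 4)/3 = -409479 - 7*7/3 = -409479 - 1*49/3 = -409479 - 49/3 = -1228486/3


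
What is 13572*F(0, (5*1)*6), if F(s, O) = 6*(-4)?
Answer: -325728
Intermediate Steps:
F(s, O) = -24
13572*F(0, (5*1)*6) = 13572*(-24) = -325728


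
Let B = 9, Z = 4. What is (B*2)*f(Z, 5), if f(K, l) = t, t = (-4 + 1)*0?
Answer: 0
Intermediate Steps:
t = 0 (t = -3*0 = 0)
f(K, l) = 0
(B*2)*f(Z, 5) = (9*2)*0 = 18*0 = 0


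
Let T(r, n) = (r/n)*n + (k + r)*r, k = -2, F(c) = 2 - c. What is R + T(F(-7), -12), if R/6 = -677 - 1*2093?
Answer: -16548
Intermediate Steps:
T(r, n) = r + r*(-2 + r) (T(r, n) = (r/n)*n + (-2 + r)*r = (r/n)*n + r*(-2 + r) = r + r*(-2 + r))
R = -16620 (R = 6*(-677 - 1*2093) = 6*(-677 - 2093) = 6*(-2770) = -16620)
R + T(F(-7), -12) = -16620 + (2 - 1*(-7))*(-1 + (2 - 1*(-7))) = -16620 + (2 + 7)*(-1 + (2 + 7)) = -16620 + 9*(-1 + 9) = -16620 + 9*8 = -16620 + 72 = -16548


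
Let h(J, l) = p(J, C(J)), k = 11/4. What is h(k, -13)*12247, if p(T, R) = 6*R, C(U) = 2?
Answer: 146964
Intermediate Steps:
k = 11/4 (k = 11*(1/4) = 11/4 ≈ 2.7500)
h(J, l) = 12 (h(J, l) = 6*2 = 12)
h(k, -13)*12247 = 12*12247 = 146964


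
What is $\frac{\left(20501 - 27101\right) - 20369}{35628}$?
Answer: $- \frac{26969}{35628} \approx -0.75696$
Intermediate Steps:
$\frac{\left(20501 - 27101\right) - 20369}{35628} = \left(-6600 - 20369\right) \frac{1}{35628} = \left(-26969\right) \frac{1}{35628} = - \frac{26969}{35628}$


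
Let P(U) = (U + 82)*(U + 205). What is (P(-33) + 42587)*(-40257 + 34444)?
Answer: -296550195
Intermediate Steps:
P(U) = (82 + U)*(205 + U)
(P(-33) + 42587)*(-40257 + 34444) = ((16810 + (-33)² + 287*(-33)) + 42587)*(-40257 + 34444) = ((16810 + 1089 - 9471) + 42587)*(-5813) = (8428 + 42587)*(-5813) = 51015*(-5813) = -296550195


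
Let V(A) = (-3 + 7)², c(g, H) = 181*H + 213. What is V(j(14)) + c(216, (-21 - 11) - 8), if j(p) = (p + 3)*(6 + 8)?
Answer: -7011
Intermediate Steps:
j(p) = 42 + 14*p (j(p) = (3 + p)*14 = 42 + 14*p)
c(g, H) = 213 + 181*H
V(A) = 16 (V(A) = 4² = 16)
V(j(14)) + c(216, (-21 - 11) - 8) = 16 + (213 + 181*((-21 - 11) - 8)) = 16 + (213 + 181*(-32 - 8)) = 16 + (213 + 181*(-40)) = 16 + (213 - 7240) = 16 - 7027 = -7011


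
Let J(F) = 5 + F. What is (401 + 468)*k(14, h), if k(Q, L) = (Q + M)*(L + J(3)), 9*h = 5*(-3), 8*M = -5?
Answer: 1766677/24 ≈ 73612.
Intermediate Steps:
M = -5/8 (M = (⅛)*(-5) = -5/8 ≈ -0.62500)
h = -5/3 (h = (5*(-3))/9 = (⅑)*(-15) = -5/3 ≈ -1.6667)
k(Q, L) = (8 + L)*(-5/8 + Q) (k(Q, L) = (Q - 5/8)*(L + (5 + 3)) = (-5/8 + Q)*(L + 8) = (-5/8 + Q)*(8 + L) = (8 + L)*(-5/8 + Q))
(401 + 468)*k(14, h) = (401 + 468)*(-5 + 8*14 - 5/8*(-5/3) - 5/3*14) = 869*(-5 + 112 + 25/24 - 70/3) = 869*(2033/24) = 1766677/24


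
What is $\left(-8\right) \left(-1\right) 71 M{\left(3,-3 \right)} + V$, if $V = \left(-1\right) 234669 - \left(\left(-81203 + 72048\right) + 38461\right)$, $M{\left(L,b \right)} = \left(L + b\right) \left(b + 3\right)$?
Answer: $-263975$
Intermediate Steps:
$M{\left(L,b \right)} = \left(3 + b\right) \left(L + b\right)$ ($M{\left(L,b \right)} = \left(L + b\right) \left(3 + b\right) = \left(3 + b\right) \left(L + b\right)$)
$V = -263975$ ($V = -234669 - \left(-9155 + 38461\right) = -234669 - 29306 = -263975$)
$\left(-8\right) \left(-1\right) 71 M{\left(3,-3 \right)} + V = \left(-8\right) \left(-1\right) 71 \left(\left(-3\right)^{2} + 3 \cdot 3 + 3 \left(-3\right) + 3 \left(-3\right)\right) - 263975 = 8 \cdot 71 \left(9 + 9 - 9 - 9\right) - 263975 = 568 \cdot 0 - 263975 = 0 - 263975 = -263975$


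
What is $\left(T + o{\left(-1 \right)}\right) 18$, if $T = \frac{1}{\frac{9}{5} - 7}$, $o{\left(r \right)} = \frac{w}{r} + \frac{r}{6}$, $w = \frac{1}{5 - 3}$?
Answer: $- \frac{201}{13} \approx -15.462$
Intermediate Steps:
$w = \frac{1}{2} \approx 0.5$
$o{\left(r \right)} = \frac{1}{2 r} + \frac{r}{6}$
$T = - \frac{5}{26}$ ($T = \frac{1}{9 \cdot \frac{1}{5} - 7} = \frac{1}{\frac{9}{5} - 7} = \frac{1}{- \frac{26}{5}} = - \frac{5}{26} \approx -0.19231$)
$\left(T + o{\left(-1 \right)}\right) 18 = \left(- \frac{5}{26} + \frac{3 + \left(-1\right)^{2}}{6 \left(-1\right)}\right) 18 = \left(- \frac{5}{26} + \frac{1}{6} \left(-1\right) \left(3 + 1\right)\right) 18 = \left(- \frac{5}{26} + \frac{1}{6} \left(-1\right) 4\right) 18 = \left(- \frac{5}{26} - \frac{2}{3}\right) 18 = \left(- \frac{67}{78}\right) 18 = - \frac{201}{13}$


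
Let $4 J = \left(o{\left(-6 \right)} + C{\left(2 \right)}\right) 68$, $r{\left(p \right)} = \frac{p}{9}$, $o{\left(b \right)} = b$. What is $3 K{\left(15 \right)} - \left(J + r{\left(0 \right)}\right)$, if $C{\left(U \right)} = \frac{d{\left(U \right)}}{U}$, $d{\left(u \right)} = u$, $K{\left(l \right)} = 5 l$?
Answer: $310$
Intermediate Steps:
$C{\left(U \right)} = 1$ ($C{\left(U \right)} = \frac{U}{U} = 1$)
$r{\left(p \right)} = \frac{p}{9}$ ($r{\left(p \right)} = p \frac{1}{9} = \frac{p}{9}$)
$J = -85$ ($J = \frac{\left(-6 + 1\right) 68}{4} = \frac{\left(-5\right) 68}{4} = \frac{1}{4} \left(-340\right) = -85$)
$3 K{\left(15 \right)} - \left(J + r{\left(0 \right)}\right) = 3 \cdot 5 \cdot 15 - \left(-85 + \frac{1}{9} \cdot 0\right) = 3 \cdot 75 - \left(-85 + 0\right) = 225 - -85 = 225 + 85 = 310$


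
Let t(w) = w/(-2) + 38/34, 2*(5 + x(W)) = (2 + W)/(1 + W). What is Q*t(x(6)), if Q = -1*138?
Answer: -54717/119 ≈ -459.81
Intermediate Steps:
x(W) = -5 + (2 + W)/(2*(1 + W)) (x(W) = -5 + ((2 + W)/(1 + W))/2 = -5 + (2 + W)/(2*(1 + W)))
Q = -138
t(w) = 19/17 - w/2 (t(w) = w*(-½) + 38*(1/34) = -w/2 + 19/17 = 19/17 - w/2)
Q*t(x(6)) = -138*(19/17 - (-8 - 9*6)/(4*(1 + 6))) = -138*(19/17 - (-8 - 54)/(4*7)) = -138*(19/17 - (-62)/(4*7)) = -138*(19/17 - ½*(-31/7)) = -138*(19/17 + 31/14) = -138*793/238 = -54717/119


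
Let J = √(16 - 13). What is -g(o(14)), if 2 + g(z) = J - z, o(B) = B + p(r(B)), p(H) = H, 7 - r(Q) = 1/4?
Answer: 91/4 - √3 ≈ 21.018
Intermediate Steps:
r(Q) = 27/4 (r(Q) = 7 - 1/4 = 7 - 1*¼ = 7 - ¼ = 27/4)
J = √3 ≈ 1.7320
o(B) = 27/4 + B (o(B) = B + 27/4 = 27/4 + B)
g(z) = -2 + √3 - z (g(z) = -2 + (√3 - z) = -2 + √3 - z)
-g(o(14)) = -(-2 + √3 - (27/4 + 14)) = -(-2 + √3 - 1*83/4) = -(-2 + √3 - 83/4) = -(-91/4 + √3) = 91/4 - √3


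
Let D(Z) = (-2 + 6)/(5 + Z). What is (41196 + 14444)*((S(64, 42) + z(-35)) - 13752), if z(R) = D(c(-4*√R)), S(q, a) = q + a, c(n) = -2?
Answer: -2277567760/3 ≈ -7.5919e+8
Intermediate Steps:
S(q, a) = a + q
D(Z) = 4/(5 + Z)
z(R) = 4/3 (z(R) = 4/(5 - 2) = 4/3)
(41196 + 14444)*((S(64, 42) + z(-35)) - 13752) = (41196 + 14444)*(((42 + 64) + 4/3) - 13752) = 55640*((106 + 4/3) - 13752) = 55640*(322/3 - 13752) = 55640*(-40934/3) = -2277567760/3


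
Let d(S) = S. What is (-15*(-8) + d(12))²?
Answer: 17424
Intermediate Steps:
(-15*(-8) + d(12))² = (-15*(-8) + 12)² = (120 + 12)² = 132² = 17424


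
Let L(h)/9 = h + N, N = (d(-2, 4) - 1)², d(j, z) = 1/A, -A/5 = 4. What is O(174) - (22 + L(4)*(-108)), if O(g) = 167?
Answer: 510463/100 ≈ 5104.6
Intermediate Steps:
A = -20 (A = -5*4 = -20)
d(j, z) = -1/20 (d(j, z) = 1/(-20) = -1/20)
N = 441/400 (N = (-1/20 - 1)² = (-21/20)² = 441/400 ≈ 1.1025)
L(h) = 3969/400 + 9*h (L(h) = 9*(h + 441/400) = 9*(441/400 + h) = 3969/400 + 9*h)
O(174) - (22 + L(4)*(-108)) = 167 - (22 + (3969/400 + 9*4)*(-108)) = 167 - (22 + (3969/400 + 36)*(-108)) = 167 - (22 + (18369/400)*(-108)) = 167 - (22 - 495963/100) = 167 - 1*(-493763/100) = 167 + 493763/100 = 510463/100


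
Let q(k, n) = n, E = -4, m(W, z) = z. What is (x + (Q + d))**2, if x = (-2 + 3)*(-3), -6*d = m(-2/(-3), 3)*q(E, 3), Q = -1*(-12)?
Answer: 225/4 ≈ 56.250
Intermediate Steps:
Q = 12
d = -3/2 ≈ -1.5000
x = -3 (x = 1*(-3) = -3)
(x + (Q + d))**2 = (-3 + (12 - 3/2))**2 = (-3 + 21/2)**2 = (15/2)**2 = 225/4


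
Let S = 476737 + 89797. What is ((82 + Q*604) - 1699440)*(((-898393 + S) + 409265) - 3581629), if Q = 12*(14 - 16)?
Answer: 6005726605442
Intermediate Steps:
S = 566534
Q = -24 (Q = 12*(-2) = -24)
((82 + Q*604) - 1699440)*(((-898393 + S) + 409265) - 3581629) = ((82 - 24*604) - 1699440)*(((-898393 + 566534) + 409265) - 3581629) = ((82 - 14496) - 1699440)*((-331859 + 409265) - 3581629) = (-14414 - 1699440)*(77406 - 3581629) = -1713854*(-3504223) = 6005726605442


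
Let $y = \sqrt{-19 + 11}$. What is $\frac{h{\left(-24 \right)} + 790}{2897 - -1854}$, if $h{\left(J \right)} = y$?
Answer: $\frac{790}{4751} + \frac{2 i \sqrt{2}}{4751} \approx 0.16628 + 0.00059533 i$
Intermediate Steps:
$y = 2 i \sqrt{2}$ ($y = \sqrt{-8} = 2 i \sqrt{2} \approx 2.8284 i$)
$h{\left(J \right)} = 2 i \sqrt{2}$
$\frac{h{\left(-24 \right)} + 790}{2897 - -1854} = \frac{2 i \sqrt{2} + 790}{2897 - -1854} = \frac{790 + 2 i \sqrt{2}}{2897 + 1854} = \frac{790 + 2 i \sqrt{2}}{4751} = \left(790 + 2 i \sqrt{2}\right) \frac{1}{4751} = \frac{790}{4751} + \frac{2 i \sqrt{2}}{4751}$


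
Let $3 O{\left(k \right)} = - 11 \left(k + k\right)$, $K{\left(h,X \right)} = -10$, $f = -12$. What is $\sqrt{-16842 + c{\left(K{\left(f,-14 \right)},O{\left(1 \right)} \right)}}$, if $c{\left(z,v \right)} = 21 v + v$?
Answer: $\frac{i \sqrt{153030}}{3} \approx 130.4 i$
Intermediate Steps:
$O{\left(k \right)} = - \frac{22 k}{3}$ ($O{\left(k \right)} = \frac{\left(-11\right) \left(k + k\right)}{3} = \frac{\left(-11\right) 2 k}{3} = \frac{\left(-22\right) k}{3} = - \frac{22 k}{3}$)
$c{\left(z,v \right)} = 22 v$
$\sqrt{-16842 + c{\left(K{\left(f,-14 \right)},O{\left(1 \right)} \right)}} = \sqrt{-16842 + 22 \left(\left(- \frac{22}{3}\right) 1\right)} = \sqrt{-16842 + 22 \left(- \frac{22}{3}\right)} = \sqrt{-16842 - \frac{484}{3}} = \sqrt{- \frac{51010}{3}} = \frac{i \sqrt{153030}}{3}$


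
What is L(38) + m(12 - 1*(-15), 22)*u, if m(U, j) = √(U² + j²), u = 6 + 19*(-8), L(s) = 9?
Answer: 9 - 146*√1213 ≈ -5075.9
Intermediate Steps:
u = -146 (u = 6 - 152 = -146)
L(38) + m(12 - 1*(-15), 22)*u = 9 + √((12 - 1*(-15))² + 22²)*(-146) = 9 + √((12 + 15)² + 484)*(-146) = 9 + √(27² + 484)*(-146) = 9 + √(729 + 484)*(-146) = 9 + √1213*(-146) = 9 - 146*√1213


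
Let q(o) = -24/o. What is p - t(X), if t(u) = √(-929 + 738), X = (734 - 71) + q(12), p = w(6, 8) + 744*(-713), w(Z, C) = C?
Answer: -530464 - I*√191 ≈ -5.3046e+5 - 13.82*I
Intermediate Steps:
p = -530464 (p = 8 + 744*(-713) = 8 - 530472 = -530464)
X = 661 (X = (734 - 71) - 24/12 = 663 - 24*1/12 = 663 - 2 = 661)
t(u) = I*√191 (t(u) = √(-191) = I*√191)
p - t(X) = -530464 - I*√191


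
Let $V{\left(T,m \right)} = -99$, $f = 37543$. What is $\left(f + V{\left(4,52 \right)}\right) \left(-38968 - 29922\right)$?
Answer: $-2579517160$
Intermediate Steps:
$\left(f + V{\left(4,52 \right)}\right) \left(-38968 - 29922\right) = \left(37543 - 99\right) \left(-38968 - 29922\right) = 37444 \left(-68890\right) = -2579517160$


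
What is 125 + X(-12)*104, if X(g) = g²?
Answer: 15101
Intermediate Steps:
125 + X(-12)*104 = 125 + (-12)²*104 = 125 + 144*104 = 125 + 14976 = 15101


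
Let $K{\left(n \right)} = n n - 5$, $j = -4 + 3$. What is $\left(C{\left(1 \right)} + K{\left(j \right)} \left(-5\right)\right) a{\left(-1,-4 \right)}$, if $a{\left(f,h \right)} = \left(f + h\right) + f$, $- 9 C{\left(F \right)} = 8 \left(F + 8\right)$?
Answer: $-72$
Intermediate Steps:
$C{\left(F \right)} = - \frac{64}{9} - \frac{8 F}{9}$ ($C{\left(F \right)} = - \frac{8 \left(F + 8\right)}{9} = - \frac{8 \left(8 + F\right)}{9} = - \frac{64 + 8 F}{9} = - \frac{64}{9} - \frac{8 F}{9}$)
$j = -1$
$K{\left(n \right)} = -5 + n^{2}$ ($K{\left(n \right)} = n^{2} - 5 = -5 + n^{2}$)
$a{\left(f,h \right)} = h + 2 f$
$\left(C{\left(1 \right)} + K{\left(j \right)} \left(-5\right)\right) a{\left(-1,-4 \right)} = \left(\left(- \frac{64}{9} - \frac{8}{9}\right) + \left(-5 + \left(-1\right)^{2}\right) \left(-5\right)\right) \left(-4 + 2 \left(-1\right)\right) = \left(\left(- \frac{64}{9} - \frac{8}{9}\right) + \left(-5 + 1\right) \left(-5\right)\right) \left(-4 - 2\right) = \left(-8 - -20\right) \left(-6\right) = \left(-8 + 20\right) \left(-6\right) = 12 \left(-6\right) = -72$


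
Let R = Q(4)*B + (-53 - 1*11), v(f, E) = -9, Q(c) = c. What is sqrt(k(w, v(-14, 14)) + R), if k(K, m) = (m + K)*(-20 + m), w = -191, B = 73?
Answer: 2*sqrt(1507) ≈ 77.640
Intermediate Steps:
k(K, m) = (-20 + m)*(K + m) (k(K, m) = (K + m)*(-20 + m) = (-20 + m)*(K + m))
R = 228 (R = 4*73 + (-53 - 1*11) = 292 + (-53 - 11) = 292 - 64 = 228)
sqrt(k(w, v(-14, 14)) + R) = sqrt(((-9)**2 - 20*(-191) - 20*(-9) - 191*(-9)) + 228) = sqrt((81 + 3820 + 180 + 1719) + 228) = sqrt(5800 + 228) = sqrt(6028) = 2*sqrt(1507)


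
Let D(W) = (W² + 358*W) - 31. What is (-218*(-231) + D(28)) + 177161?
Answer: 238296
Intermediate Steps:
D(W) = -31 + W² + 358*W
(-218*(-231) + D(28)) + 177161 = (-218*(-231) + (-31 + 28² + 358*28)) + 177161 = (50358 + (-31 + 784 + 10024)) + 177161 = (50358 + 10777) + 177161 = 61135 + 177161 = 238296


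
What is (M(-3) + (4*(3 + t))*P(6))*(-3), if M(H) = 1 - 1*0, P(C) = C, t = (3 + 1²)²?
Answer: -1371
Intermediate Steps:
t = 16 (t = (3 + 1)² = 4² = 16)
M(H) = 1 (M(H) = 1 + 0 = 1)
(M(-3) + (4*(3 + t))*P(6))*(-3) = (1 + (4*(3 + 16))*6)*(-3) = (1 + (4*19)*6)*(-3) = (1 + 76*6)*(-3) = (1 + 456)*(-3) = 457*(-3) = -1371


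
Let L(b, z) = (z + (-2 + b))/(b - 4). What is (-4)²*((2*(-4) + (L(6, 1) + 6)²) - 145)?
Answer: -1292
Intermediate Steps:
L(b, z) = (-2 + b + z)/(-4 + b)
(-4)²*((2*(-4) + (L(6, 1) + 6)²) - 145) = (-4)²*((2*(-4) + ((-2 + 6 + 1)/(-4 + 6) + 6)²) - 145) = 16*((-8 + (5/2 + 6)²) - 145) = 16*((-8 + (17/2)²) - 145) = 16*((-8 + 289/4) - 145) = 16*(257/4 - 145) = 16*(-323/4) = -1292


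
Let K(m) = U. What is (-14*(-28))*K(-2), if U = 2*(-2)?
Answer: -1568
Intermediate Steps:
U = -4
K(m) = -4
(-14*(-28))*K(-2) = -14*(-28)*(-4) = 392*(-4) = -1568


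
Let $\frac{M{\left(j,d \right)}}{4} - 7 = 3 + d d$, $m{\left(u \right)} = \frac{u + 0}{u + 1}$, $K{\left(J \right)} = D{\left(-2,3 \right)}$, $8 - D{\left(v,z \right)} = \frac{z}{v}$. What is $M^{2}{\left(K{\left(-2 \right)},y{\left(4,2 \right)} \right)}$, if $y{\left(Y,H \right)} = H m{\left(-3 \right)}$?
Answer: $5776$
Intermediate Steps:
$D{\left(v,z \right)} = 8 - \frac{z}{v}$
$K{\left(J \right)} = \frac{19}{2}$ ($K{\left(J \right)} = 8 - \frac{3}{-2} = 8 - 3 \left(- \frac{1}{2}\right) = 8 + \frac{3}{2} = \frac{19}{2}$)
$m{\left(u \right)} = \frac{u}{1 + u}$
$y{\left(Y,H \right)} = \frac{3 H}{2}$ ($y{\left(Y,H \right)} = H \left(- \frac{3}{1 - 3}\right) = H \left(- \frac{3}{-2}\right) = H \left(\left(-3\right) \left(- \frac{1}{2}\right)\right) = H \frac{3}{2} = \frac{3 H}{2}$)
$M{\left(j,d \right)} = 40 + 4 d^{2}$ ($M{\left(j,d \right)} = 28 + 4 \left(3 + d d\right) = 28 + 4 \left(3 + d^{2}\right) = 28 + \left(12 + 4 d^{2}\right) = 40 + 4 d^{2}$)
$M^{2}{\left(K{\left(-2 \right)},y{\left(4,2 \right)} \right)} = \left(40 + 4 \left(\frac{3}{2} \cdot 2\right)^{2}\right)^{2} = \left(40 + 4 \cdot 3^{2}\right)^{2} = \left(40 + 4 \cdot 9\right)^{2} = \left(40 + 36\right)^{2} = 76^{2} = 5776$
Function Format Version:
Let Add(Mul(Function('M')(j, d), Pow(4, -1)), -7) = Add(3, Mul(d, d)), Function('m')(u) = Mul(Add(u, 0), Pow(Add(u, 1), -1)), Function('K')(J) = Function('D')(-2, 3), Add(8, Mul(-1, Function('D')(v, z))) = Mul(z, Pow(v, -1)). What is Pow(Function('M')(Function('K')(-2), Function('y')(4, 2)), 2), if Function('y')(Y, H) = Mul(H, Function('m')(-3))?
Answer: 5776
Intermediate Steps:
Function('D')(v, z) = Add(8, Mul(-1, z, Pow(v, -1))) (Function('D')(v, z) = Add(8, Mul(-1, Mul(z, Pow(v, -1)))) = Add(8, Mul(-1, z, Pow(v, -1))))
Function('K')(J) = Rational(19, 2) (Function('K')(J) = Add(8, Mul(-1, 3, Pow(-2, -1))) = Add(8, Mul(-1, 3, Rational(-1, 2))) = Add(8, Rational(3, 2)) = Rational(19, 2))
Function('m')(u) = Mul(u, Pow(Add(1, u), -1))
Function('y')(Y, H) = Mul(Rational(3, 2), H) (Function('y')(Y, H) = Mul(H, Mul(-3, Pow(Add(1, -3), -1))) = Mul(H, Mul(-3, Pow(-2, -1))) = Mul(H, Mul(-3, Rational(-1, 2))) = Mul(H, Rational(3, 2)) = Mul(Rational(3, 2), H))
Function('M')(j, d) = Add(40, Mul(4, Pow(d, 2))) (Function('M')(j, d) = Add(28, Mul(4, Add(3, Mul(d, d)))) = Add(28, Mul(4, Add(3, Pow(d, 2)))) = Add(28, Add(12, Mul(4, Pow(d, 2)))) = Add(40, Mul(4, Pow(d, 2))))
Pow(Function('M')(Function('K')(-2), Function('y')(4, 2)), 2) = Pow(Add(40, Mul(4, Pow(Mul(Rational(3, 2), 2), 2))), 2) = Pow(Add(40, Mul(4, Pow(3, 2))), 2) = Pow(Add(40, Mul(4, 9)), 2) = Pow(Add(40, 36), 2) = Pow(76, 2) = 5776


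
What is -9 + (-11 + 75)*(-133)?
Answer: -8521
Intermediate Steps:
-9 + (-11 + 75)*(-133) = -9 + 64*(-133) = -9 - 8512 = -8521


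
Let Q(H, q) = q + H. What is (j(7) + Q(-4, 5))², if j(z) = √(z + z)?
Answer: (1 + √14)² ≈ 22.483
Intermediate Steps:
Q(H, q) = H + q
j(z) = √2*√z (j(z) = √(2*z) = √2*√z)
(j(7) + Q(-4, 5))² = (√2*√7 + (-4 + 5))² = (√14 + 1)² = (1 + √14)²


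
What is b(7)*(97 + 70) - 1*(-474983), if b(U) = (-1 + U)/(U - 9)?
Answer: 474482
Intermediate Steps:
b(U) = (-1 + U)/(-9 + U)
b(7)*(97 + 70) - 1*(-474983) = ((-1 + 7)/(-9 + 7))*(97 + 70) - 1*(-474983) = (6/(-2))*167 + 474983 = -½*6*167 + 474983 = -3*167 + 474983 = -501 + 474983 = 474482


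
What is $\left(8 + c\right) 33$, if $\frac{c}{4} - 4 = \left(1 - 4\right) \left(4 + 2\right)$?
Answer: $-1584$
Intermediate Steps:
$c = -56$ ($c = 16 + 4 \left(1 - 4\right) \left(4 + 2\right) = 16 + 4 \left(\left(-3\right) 6\right) = 16 + 4 \left(-18\right) = 16 - 72 = -56$)
$\left(8 + c\right) 33 = \left(8 - 56\right) 33 = \left(-48\right) 33 = -1584$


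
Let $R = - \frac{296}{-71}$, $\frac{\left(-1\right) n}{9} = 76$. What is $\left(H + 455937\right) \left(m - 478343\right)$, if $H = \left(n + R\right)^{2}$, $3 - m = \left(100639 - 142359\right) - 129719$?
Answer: $- \frac{1420392530341141}{5041} \approx -2.8177 \cdot 10^{11}$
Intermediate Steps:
$n = -684$ ($n = \left(-9\right) 76 = -684$)
$R = \frac{296}{71}$ ($R = \left(-296\right) \left(- \frac{1}{71}\right) = \frac{296}{71} \approx 4.169$)
$m = 171442$ ($m = 3 - \left(\left(100639 - 142359\right) - 129719\right) = 3 - \left(-41720 - 129719\right) = 3 - -171439 = 3 + 171439 = 171442$)
$H = \frac{2329799824}{5041}$ ($H = \left(-684 + \frac{296}{71}\right)^{2} = \left(- \frac{48268}{71}\right)^{2} = \frac{2329799824}{5041} \approx 4.6217 \cdot 10^{5}$)
$\left(H + 455937\right) \left(m - 478343\right) = \left(\frac{2329799824}{5041} + 455937\right) \left(171442 - 478343\right) = \frac{4628178241}{5041} \left(-306901\right) = - \frac{1420392530341141}{5041}$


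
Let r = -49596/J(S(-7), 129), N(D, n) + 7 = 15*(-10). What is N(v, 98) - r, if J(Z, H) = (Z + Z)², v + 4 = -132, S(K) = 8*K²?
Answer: -24112849/153664 ≈ -156.92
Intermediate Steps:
v = -136 (v = -4 - 132 = -136)
J(Z, H) = 4*Z² (J(Z, H) = (2*Z)² = 4*Z²)
N(D, n) = -157 (N(D, n) = -7 + 15*(-10) = -7 - 150 = -157)
r = -12399/153664 (r = -49596/(4*(8*(-7)²)²) = -49596/(4*(8*49)²) = -49596/(4*392²) = -49596/(4*153664) = -49596/614656 = -49596*1/614656 = -12399/153664 ≈ -0.080689)
N(v, 98) - r = -157 - 1*(-12399/153664) = -157 + 12399/153664 = -24112849/153664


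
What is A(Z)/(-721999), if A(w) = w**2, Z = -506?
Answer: -256036/721999 ≈ -0.35462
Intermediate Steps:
A(Z)/(-721999) = (-506)**2/(-721999) = 256036*(-1/721999) = -256036/721999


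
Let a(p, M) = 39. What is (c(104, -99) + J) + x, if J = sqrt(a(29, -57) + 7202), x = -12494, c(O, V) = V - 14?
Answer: -12607 + sqrt(7241) ≈ -12522.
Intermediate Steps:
c(O, V) = -14 + V
J = sqrt(7241) (J = sqrt(39 + 7202) = sqrt(7241) ≈ 85.094)
(c(104, -99) + J) + x = ((-14 - 99) + sqrt(7241)) - 12494 = (-113 + sqrt(7241)) - 12494 = -12607 + sqrt(7241)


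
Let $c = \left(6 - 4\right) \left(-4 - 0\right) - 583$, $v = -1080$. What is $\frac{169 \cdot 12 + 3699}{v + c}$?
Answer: $- \frac{1909}{557} \approx -3.4273$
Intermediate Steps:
$c = -591$ ($c = 2 \left(-4 + 0\right) - 583 = 2 \left(-4\right) - 583 = -8 - 583 = -591$)
$\frac{169 \cdot 12 + 3699}{v + c} = \frac{169 \cdot 12 + 3699}{-1080 - 591} = \frac{2028 + 3699}{-1671} = 5727 \left(- \frac{1}{1671}\right) = - \frac{1909}{557}$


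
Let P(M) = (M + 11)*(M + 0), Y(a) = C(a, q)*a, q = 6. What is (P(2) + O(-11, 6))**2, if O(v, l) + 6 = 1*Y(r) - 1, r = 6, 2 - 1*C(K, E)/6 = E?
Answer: 15625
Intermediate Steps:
C(K, E) = 12 - 6*E
Y(a) = -24*a (Y(a) = (12 - 6*6)*a = (12 - 36)*a = -24*a)
O(v, l) = -151 (O(v, l) = -6 + (1*(-24*6) - 1) = -6 + (1*(-144) - 1) = -6 + (-144 - 1) = -6 - 145 = -151)
P(M) = M*(11 + M) (P(M) = (11 + M)*M = M*(11 + M))
(P(2) + O(-11, 6))**2 = (2*(11 + 2) - 151)**2 = (2*13 - 151)**2 = (26 - 151)**2 = (-125)**2 = 15625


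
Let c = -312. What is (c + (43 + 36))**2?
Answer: 54289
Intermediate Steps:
(c + (43 + 36))**2 = (-312 + (43 + 36))**2 = (-312 + 79)**2 = (-233)**2 = 54289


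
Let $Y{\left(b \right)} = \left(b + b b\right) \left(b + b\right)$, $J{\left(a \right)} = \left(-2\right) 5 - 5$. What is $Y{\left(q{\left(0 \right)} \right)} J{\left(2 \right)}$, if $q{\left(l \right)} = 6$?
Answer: $-7560$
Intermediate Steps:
$J{\left(a \right)} = -15$ ($J{\left(a \right)} = -10 - 5 = -15$)
$Y{\left(b \right)} = 2 b \left(b + b^{2}\right)$ ($Y{\left(b \right)} = \left(b + b^{2}\right) 2 b = 2 b \left(b + b^{2}\right)$)
$Y{\left(q{\left(0 \right)} \right)} J{\left(2 \right)} = 2 \cdot 6^{2} \left(1 + 6\right) \left(-15\right) = 2 \cdot 36 \cdot 7 \left(-15\right) = 504 \left(-15\right) = -7560$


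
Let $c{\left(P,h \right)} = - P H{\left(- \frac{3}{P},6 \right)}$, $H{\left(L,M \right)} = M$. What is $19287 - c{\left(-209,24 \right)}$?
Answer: $18033$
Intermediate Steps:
$c{\left(P,h \right)} = - 6 P$ ($c{\left(P,h \right)} = - P 6 = - 6 P$)
$19287 - c{\left(-209,24 \right)} = 19287 - \left(-6\right) \left(-209\right) = 19287 - 1254 = 18033$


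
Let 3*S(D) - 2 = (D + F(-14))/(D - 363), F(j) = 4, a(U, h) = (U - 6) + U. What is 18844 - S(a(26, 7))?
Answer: 17920060/951 ≈ 18843.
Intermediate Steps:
a(U, h) = -6 + 2*U (a(U, h) = (-6 + U) + U = -6 + 2*U)
S(D) = ⅔ + (4 + D)/(3*(-363 + D)) (S(D) = ⅔ + ((D + 4)/(D - 363))/3 = ⅔ + ((4 + D)/(-363 + D))/3 = ⅔ + (4 + D)/(3*(-363 + D)))
18844 - S(a(26, 7)) = 18844 - (-722/3 + (-6 + 2*26))/(-363 + (-6 + 2*26)) = 18844 - (-722/3 + (-6 + 52))/(-363 + (-6 + 52)) = 18844 - (-722/3 + 46)/(-363 + 46) = 18844 - (-584)/((-317)*3) = 18844 - (-1)*(-584)/(317*3) = 18844 - 1*584/951 = 18844 - 584/951 = 17920060/951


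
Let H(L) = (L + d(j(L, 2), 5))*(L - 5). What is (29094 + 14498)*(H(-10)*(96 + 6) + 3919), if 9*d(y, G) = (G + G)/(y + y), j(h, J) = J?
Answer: 819268048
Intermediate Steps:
d(y, G) = G/(9*y) (d(y, G) = ((G + G)/(y + y))/9 = ((2*G)/((2*y)))/9 = ((2*G)*(1/(2*y)))/9 = (G/y)/9 = G/(9*y))
H(L) = (-5 + L)*(5/18 + L) (H(L) = (L + (⅑)*5/2)*(L - 5) = (L + (⅑)*5*(½))*(-5 + L) = (L + 5/18)*(-5 + L) = (5/18 + L)*(-5 + L) = (-5 + L)*(5/18 + L))
(29094 + 14498)*(H(-10)*(96 + 6) + 3919) = (29094 + 14498)*((-25/18 + (-10)² - 85/18*(-10))*(96 + 6) + 3919) = 43592*((-25/18 + 100 + 425/9)*102 + 3919) = 43592*((875/6)*102 + 3919) = 43592*(14875 + 3919) = 43592*18794 = 819268048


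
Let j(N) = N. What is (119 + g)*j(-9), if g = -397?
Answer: 2502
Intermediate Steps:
(119 + g)*j(-9) = (119 - 397)*(-9) = -278*(-9) = 2502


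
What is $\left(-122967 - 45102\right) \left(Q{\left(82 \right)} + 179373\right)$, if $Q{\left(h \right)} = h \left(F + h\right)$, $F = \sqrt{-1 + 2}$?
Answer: $-31290918351$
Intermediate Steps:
$F = 1$ ($F = \sqrt{1} = 1$)
$Q{\left(h \right)} = h \left(1 + h\right)$
$\left(-122967 - 45102\right) \left(Q{\left(82 \right)} + 179373\right) = \left(-122967 - 45102\right) \left(82 \left(1 + 82\right) + 179373\right) = - 168069 \left(82 \cdot 83 + 179373\right) = - 168069 \left(6806 + 179373\right) = \left(-168069\right) 186179 = -31290918351$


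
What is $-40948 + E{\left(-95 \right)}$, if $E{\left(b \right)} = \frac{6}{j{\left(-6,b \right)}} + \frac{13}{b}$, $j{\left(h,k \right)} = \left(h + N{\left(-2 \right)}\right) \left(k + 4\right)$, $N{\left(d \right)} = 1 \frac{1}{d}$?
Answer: $- \frac{4601955219}{112385} \approx -40948.0$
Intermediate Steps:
$N{\left(d \right)} = \frac{1}{d}$
$j{\left(h,k \right)} = \left(4 + k\right) \left(- \frac{1}{2} + h\right)$ ($j{\left(h,k \right)} = \left(h + \frac{1}{-2}\right) \left(k + 4\right) = \left(h - \frac{1}{2}\right) \left(4 + k\right) = \left(- \frac{1}{2} + h\right) \left(4 + k\right) = \left(4 + k\right) \left(- \frac{1}{2} + h\right)$)
$E{\left(b \right)} = \frac{6}{-26 - \frac{13 b}{2}} + \frac{13}{b}$ ($E{\left(b \right)} = \frac{6}{-2 + 4 \left(-6\right) - \frac{b}{2} - 6 b} + \frac{13}{b} = \frac{6}{-2 - 24 - \frac{b}{2} - 6 b} + \frac{13}{b} = \frac{6}{-26 - \frac{13 b}{2}} + \frac{13}{b}$)
$-40948 + E{\left(-95 \right)} = -40948 + \frac{676 + 157 \left(-95\right)}{13 \left(-95\right) \left(4 - 95\right)} = -40948 + \frac{1}{13} \left(- \frac{1}{95}\right) \frac{1}{-91} \left(676 - 14915\right) = -40948 + \frac{1}{13} \left(- \frac{1}{95}\right) \left(- \frac{1}{91}\right) \left(-14239\right) = -40948 - \frac{14239}{112385} = - \frac{4601955219}{112385}$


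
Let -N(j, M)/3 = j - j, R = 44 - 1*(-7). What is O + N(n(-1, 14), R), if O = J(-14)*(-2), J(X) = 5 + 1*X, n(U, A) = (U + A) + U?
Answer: 18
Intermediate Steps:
n(U, A) = A + 2*U (n(U, A) = (A + U) + U = A + 2*U)
R = 51 (R = 44 + 7 = 51)
J(X) = 5 + X
N(j, M) = 0 (N(j, M) = -3*(j - j) = -3*0 = 0)
O = 18 (O = (5 - 14)*(-2) = -9*(-2) = 18)
O + N(n(-1, 14), R) = 18 + 0 = 18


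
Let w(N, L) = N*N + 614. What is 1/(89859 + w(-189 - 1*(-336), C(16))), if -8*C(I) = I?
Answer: 1/112082 ≈ 8.9220e-6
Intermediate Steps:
C(I) = -I/8
w(N, L) = 614 + N² (w(N, L) = N² + 614 = 614 + N²)
1/(89859 + w(-189 - 1*(-336), C(16))) = 1/(89859 + (614 + (-189 - 1*(-336))²)) = 1/(89859 + (614 + (-189 + 336)²)) = 1/(89859 + (614 + 147²)) = 1/(89859 + (614 + 21609)) = 1/(89859 + 22223) = 1/112082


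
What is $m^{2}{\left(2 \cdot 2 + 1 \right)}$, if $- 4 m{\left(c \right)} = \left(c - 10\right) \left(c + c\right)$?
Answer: $\frac{625}{4} \approx 156.25$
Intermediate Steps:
$m{\left(c \right)} = - \frac{c \left(-10 + c\right)}{2}$ ($m{\left(c \right)} = - \frac{\left(c - 10\right) \left(c + c\right)}{4} = - \frac{\left(-10 + c\right) 2 c}{4} = - \frac{2 c \left(-10 + c\right)}{4} = - \frac{c \left(-10 + c\right)}{2}$)
$m^{2}{\left(2 \cdot 2 + 1 \right)} = \left(\frac{\left(2 \cdot 2 + 1\right) \left(10 - \left(2 \cdot 2 + 1\right)\right)}{2}\right)^{2} = \left(\frac{\left(4 + 1\right) \left(10 - \left(4 + 1\right)\right)}{2}\right)^{2} = \left(\frac{1}{2} \cdot 5 \left(10 - 5\right)\right)^{2} = \left(\frac{1}{2} \cdot 5 \cdot 5\right)^{2} = \left(\frac{25}{2}\right)^{2} = \frac{625}{4}$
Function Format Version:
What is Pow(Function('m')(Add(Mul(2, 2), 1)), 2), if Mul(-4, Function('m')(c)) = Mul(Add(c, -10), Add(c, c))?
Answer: Rational(625, 4) ≈ 156.25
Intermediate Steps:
Function('m')(c) = Mul(Rational(-1, 2), c, Add(-10, c)) (Function('m')(c) = Mul(Rational(-1, 4), Mul(Add(c, -10), Add(c, c))) = Mul(Rational(-1, 4), Mul(Add(-10, c), Mul(2, c))) = Mul(Rational(-1, 4), Mul(2, c, Add(-10, c))) = Mul(Rational(-1, 2), c, Add(-10, c)))
Pow(Function('m')(Add(Mul(2, 2), 1)), 2) = Pow(Mul(Rational(1, 2), Add(Mul(2, 2), 1), Add(10, Mul(-1, Add(Mul(2, 2), 1)))), 2) = Pow(Mul(Rational(1, 2), Add(4, 1), Add(10, Mul(-1, Add(4, 1)))), 2) = Pow(Mul(Rational(1, 2), 5, Add(10, Mul(-1, 5))), 2) = Pow(Mul(Rational(1, 2), 5, Add(10, -5)), 2) = Pow(Mul(Rational(1, 2), 5, 5), 2) = Pow(Rational(25, 2), 2) = Rational(625, 4)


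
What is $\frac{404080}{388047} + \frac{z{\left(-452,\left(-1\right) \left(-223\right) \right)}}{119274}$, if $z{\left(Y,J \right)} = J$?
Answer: $\frac{5364752489}{5142657542} \approx 1.0432$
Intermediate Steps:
$\frac{404080}{388047} + \frac{z{\left(-452,\left(-1\right) \left(-223\right) \right)}}{119274} = \frac{404080}{388047} + \frac{\left(-1\right) \left(-223\right)}{119274} = 404080 \cdot \frac{1}{388047} + 223 \cdot \frac{1}{119274} = \frac{404080}{388047} + \frac{223}{119274} = \frac{5364752489}{5142657542}$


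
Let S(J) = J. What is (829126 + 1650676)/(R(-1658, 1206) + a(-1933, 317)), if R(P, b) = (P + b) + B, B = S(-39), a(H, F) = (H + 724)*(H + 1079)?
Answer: 2479802/1031995 ≈ 2.4029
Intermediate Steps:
a(H, F) = (724 + H)*(1079 + H)
B = -39
R(P, b) = -39 + P + b (R(P, b) = (P + b) - 39 = -39 + P + b)
(829126 + 1650676)/(R(-1658, 1206) + a(-1933, 317)) = (829126 + 1650676)/((-39 - 1658 + 1206) + (781196 + (-1933)**2 + 1803*(-1933))) = 2479802/(-491 + (781196 + 3736489 - 3485199)) = 2479802/(-491 + 1032486) = 2479802/1031995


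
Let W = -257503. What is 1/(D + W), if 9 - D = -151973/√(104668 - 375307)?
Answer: -69687918666/17944244024775733 + 455919*I*√30071/17944244024775733 ≈ -3.8836e-6 + 4.4059e-9*I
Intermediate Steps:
D = 9 - 151973*I*√30071/90213 (D = 9 - (-151973)/(√(104668 - 375307)) = 9 - (-151973)/(√(-270639)) = 9 - (-151973)/(3*I*√30071) = 9 - (-151973)*(-I*√30071/90213) = 9 - 151973*I*√30071/90213 ≈ 9.0 - 292.13*I)
1/(D + W) = 1/((9 - 151973*I*√30071/90213) - 257503) = 1/(-257494 - 151973*I*√30071/90213)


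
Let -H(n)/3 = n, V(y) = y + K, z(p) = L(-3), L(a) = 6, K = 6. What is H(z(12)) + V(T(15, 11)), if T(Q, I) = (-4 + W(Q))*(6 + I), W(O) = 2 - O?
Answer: -301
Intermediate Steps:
z(p) = 6
T(Q, I) = (-2 - Q)*(6 + I) (T(Q, I) = (-4 + (2 - Q))*(6 + I) = (-2 - Q)*(6 + I))
V(y) = 6 + y (V(y) = y + 6 = 6 + y)
H(n) = -3*n
H(z(12)) + V(T(15, 11)) = -3*6 + (6 + (-12 - 6*15 - 2*11 - 1*11*15)) = -18 + (6 + (-12 - 90 - 22 - 165)) = -18 + (6 - 289) = -18 - 283 = -301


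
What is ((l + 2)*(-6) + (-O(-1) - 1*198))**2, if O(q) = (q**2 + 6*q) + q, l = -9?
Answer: 22500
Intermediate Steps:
O(q) = q**2 + 7*q
((l + 2)*(-6) + (-O(-1) - 1*198))**2 = ((-9 + 2)*(-6) + (-(-1)*(7 - 1) - 1*198))**2 = (-7*(-6) + (-(-1)*6 - 198))**2 = (42 + (-1*(-6) - 198))**2 = (42 + (6 - 198))**2 = (42 - 192)**2 = (-150)**2 = 22500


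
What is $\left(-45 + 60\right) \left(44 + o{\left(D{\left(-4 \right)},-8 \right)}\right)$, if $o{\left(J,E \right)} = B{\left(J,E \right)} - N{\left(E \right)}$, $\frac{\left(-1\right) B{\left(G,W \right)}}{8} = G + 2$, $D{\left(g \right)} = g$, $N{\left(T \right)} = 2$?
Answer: $870$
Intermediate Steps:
$B{\left(G,W \right)} = -16 - 8 G$ ($B{\left(G,W \right)} = - 8 \left(G + 2\right) = - 8 \left(2 + G\right) = -16 - 8 G$)
$o{\left(J,E \right)} = -18 - 8 J$ ($o{\left(J,E \right)} = \left(-16 - 8 J\right) - 2 = -18 - 8 J$)
$\left(-45 + 60\right) \left(44 + o{\left(D{\left(-4 \right)},-8 \right)}\right) = \left(-45 + 60\right) \left(44 - -14\right) = 15 \left(44 + \left(-18 + 32\right)\right) = 15 \left(44 + 14\right) = 15 \cdot 58 = 870$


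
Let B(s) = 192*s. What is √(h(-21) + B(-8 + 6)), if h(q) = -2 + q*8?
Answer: I*√554 ≈ 23.537*I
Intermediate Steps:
h(q) = -2 + 8*q
√(h(-21) + B(-8 + 6)) = √((-2 + 8*(-21)) + 192*(-8 + 6)) = √((-2 - 168) + 192*(-2)) = √(-170 - 384) = √(-554) = I*√554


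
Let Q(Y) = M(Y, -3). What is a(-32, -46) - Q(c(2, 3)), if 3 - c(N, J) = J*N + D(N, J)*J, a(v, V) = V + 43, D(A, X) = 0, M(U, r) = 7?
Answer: -10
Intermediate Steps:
a(v, V) = 43 + V
c(N, J) = 3 - J*N (c(N, J) = 3 - (J*N + 0*J) = 3 - (J*N + 0) = 3 - J*N)
Q(Y) = 7
a(-32, -46) - Q(c(2, 3)) = (43 - 46) - 1*7 = -3 - 7 = -10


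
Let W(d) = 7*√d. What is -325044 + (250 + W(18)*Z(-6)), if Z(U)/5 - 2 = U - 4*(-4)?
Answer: -324794 + 1260*√2 ≈ -3.2301e+5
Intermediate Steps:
Z(U) = 90 + 5*U (Z(U) = 10 + 5*(U - 4*(-4)) = 10 + 5*(U - 1*(-16)) = 10 + 5*(U + 16) = 10 + 5*(16 + U) = 10 + (80 + 5*U) = 90 + 5*U)
-325044 + (250 + W(18)*Z(-6)) = -325044 + (250 + (7*√18)*(90 + 5*(-6))) = -325044 + (250 + (7*(3*√2))*(90 - 30)) = -325044 + (250 + (21*√2)*60) = -325044 + (250 + 1260*√2) = -324794 + 1260*√2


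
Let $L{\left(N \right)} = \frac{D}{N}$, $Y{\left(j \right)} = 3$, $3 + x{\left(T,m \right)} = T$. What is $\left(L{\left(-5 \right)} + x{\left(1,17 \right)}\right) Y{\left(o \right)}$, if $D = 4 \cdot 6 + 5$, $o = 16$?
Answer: $- \frac{117}{5} \approx -23.4$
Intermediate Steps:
$x{\left(T,m \right)} = -3 + T$
$D = 29$ ($D = 24 + 5 = 29$)
$L{\left(N \right)} = \frac{29}{N}$
$\left(L{\left(-5 \right)} + x{\left(1,17 \right)}\right) Y{\left(o \right)} = \left(\frac{29}{-5} + \left(-3 + 1\right)\right) 3 = \left(29 \left(- \frac{1}{5}\right) - 2\right) 3 = \left(- \frac{29}{5} - 2\right) 3 = \left(- \frac{39}{5}\right) 3 = - \frac{117}{5}$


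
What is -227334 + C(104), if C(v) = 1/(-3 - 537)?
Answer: -122760361/540 ≈ -2.2733e+5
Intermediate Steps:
C(v) = -1/540 (C(v) = 1/(-540) = -1/540)
-227334 + C(104) = -227334 - 1/540 = -122760361/540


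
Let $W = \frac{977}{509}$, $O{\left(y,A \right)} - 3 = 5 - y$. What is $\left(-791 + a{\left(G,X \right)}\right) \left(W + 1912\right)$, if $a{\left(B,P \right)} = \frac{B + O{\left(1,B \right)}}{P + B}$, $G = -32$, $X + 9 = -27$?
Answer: $- \frac{3080888715}{2036} \approx -1.5132 \cdot 10^{6}$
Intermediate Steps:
$X = -36$ ($X = -9 - 27 = -36$)
$O{\left(y,A \right)} = 8 - y$ ($O{\left(y,A \right)} = 3 - \left(-5 + y\right) = 8 - y$)
$a{\left(B,P \right)} = \frac{7 + B}{B + P}$ ($a{\left(B,P \right)} = \frac{B + \left(8 - 1\right)}{P + B} = \frac{B + \left(8 - 1\right)}{B + P} = \frac{B + 7}{B + P} = \frac{7 + B}{B + P}$)
$W = \frac{977}{509}$ ($W = 977 \cdot \frac{1}{509} = \frac{977}{509} \approx 1.9194$)
$\left(-791 + a{\left(G,X \right)}\right) \left(W + 1912\right) = \left(-791 + \frac{7 - 32}{-32 - 36}\right) \left(\frac{977}{509} + 1912\right) = \left(-791 + \frac{1}{-68} \left(-25\right)\right) \frac{974185}{509} = \left(-791 - - \frac{25}{68}\right) \frac{974185}{509} = \left(-791 + \frac{25}{68}\right) \frac{974185}{509} = \left(- \frac{53763}{68}\right) \frac{974185}{509} = - \frac{3080888715}{2036}$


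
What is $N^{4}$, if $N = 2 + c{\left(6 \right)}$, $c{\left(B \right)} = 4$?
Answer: $1296$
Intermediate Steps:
$N = 6$ ($N = 2 + 4 = 6$)
$N^{4} = 6^{4} = 1296$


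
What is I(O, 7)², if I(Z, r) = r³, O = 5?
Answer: 117649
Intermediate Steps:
I(O, 7)² = (7³)² = 343² = 117649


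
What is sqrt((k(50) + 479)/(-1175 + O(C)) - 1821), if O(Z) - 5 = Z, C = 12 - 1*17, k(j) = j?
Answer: 2*I*sqrt(25147397)/235 ≈ 42.678*I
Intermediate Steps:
C = -5 (C = 12 - 17 = -5)
O(Z) = 5 + Z
sqrt((k(50) + 479)/(-1175 + O(C)) - 1821) = sqrt((50 + 479)/(-1175 + (5 - 5)) - 1821) = sqrt(529/(-1175 + 0) - 1821) = sqrt(529/(-1175) - 1821) = sqrt(529*(-1/1175) - 1821) = sqrt(-529/1175 - 1821) = sqrt(-2140204/1175) = 2*I*sqrt(25147397)/235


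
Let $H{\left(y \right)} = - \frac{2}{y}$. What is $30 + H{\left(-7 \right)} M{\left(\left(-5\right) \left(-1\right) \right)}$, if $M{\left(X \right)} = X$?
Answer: $\frac{220}{7} \approx 31.429$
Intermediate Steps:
$30 + H{\left(-7 \right)} M{\left(\left(-5\right) \left(-1\right) \right)} = 30 + - \frac{2}{-7} \left(\left(-5\right) \left(-1\right)\right) = 30 + \left(-2\right) \left(- \frac{1}{7}\right) 5 = 30 + \frac{2}{7} \cdot 5 = 30 + \frac{10}{7} = \frac{220}{7}$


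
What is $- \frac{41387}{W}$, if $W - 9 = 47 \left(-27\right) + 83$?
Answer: $\frac{41387}{1177} \approx 35.163$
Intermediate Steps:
$W = -1177$ ($W = 9 + \left(47 \left(-27\right) + 83\right) = 9 + \left(-1269 + 83\right) = 9 - 1186 = -1177$)
$- \frac{41387}{W} = - \frac{41387}{-1177} = \left(-41387\right) \left(- \frac{1}{1177}\right) = \frac{41387}{1177}$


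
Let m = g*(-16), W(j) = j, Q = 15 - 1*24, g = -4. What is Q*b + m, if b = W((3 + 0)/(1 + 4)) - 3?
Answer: 428/5 ≈ 85.600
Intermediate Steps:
Q = -9 (Q = 15 - 24 = -9)
m = 64 (m = -4*(-16) = 64)
b = -12/5 (b = (3 + 0)/(1 + 4) - 3 = 3/5 - 3 = -12/5 ≈ -2.4000)
Q*b + m = -9*(-12/5) + 64 = 108/5 + 64 = 428/5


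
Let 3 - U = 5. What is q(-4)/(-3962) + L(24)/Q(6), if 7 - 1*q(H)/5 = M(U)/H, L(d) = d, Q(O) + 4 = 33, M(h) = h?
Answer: 188291/229796 ≈ 0.81938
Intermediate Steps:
U = -2 (U = 3 - 1*5 = 3 - 5 = -2)
Q(O) = 29 (Q(O) = -4 + 33 = 29)
q(H) = 35 + 10/H (q(H) = 35 - (-10)/H = 35 + 10/H)
q(-4)/(-3962) + L(24)/Q(6) = (35 + 10/(-4))/(-3962) + 24/29 = (35 + 10*(-¼))*(-1/3962) + 24*(1/29) = (35 - 5/2)*(-1/3962) + 24/29 = (65/2)*(-1/3962) + 24/29 = -65/7924 + 24/29 = 188291/229796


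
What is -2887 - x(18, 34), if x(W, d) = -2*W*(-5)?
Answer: -3067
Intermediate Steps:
x(W, d) = 10*W
-2887 - x(18, 34) = -2887 - 10*18 = -2887 - 1*180 = -2887 - 180 = -3067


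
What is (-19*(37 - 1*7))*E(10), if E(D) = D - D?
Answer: 0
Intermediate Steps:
E(D) = 0
(-19*(37 - 1*7))*E(10) = -19*(37 - 1*7)*0 = -19*(37 - 7)*0 = -19*30*0 = -570*0 = 0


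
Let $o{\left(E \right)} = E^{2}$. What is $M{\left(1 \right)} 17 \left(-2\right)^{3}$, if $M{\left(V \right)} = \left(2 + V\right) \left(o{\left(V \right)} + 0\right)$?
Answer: $-408$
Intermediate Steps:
$M{\left(V \right)} = V^{2} \left(2 + V\right)$ ($M{\left(V \right)} = \left(2 + V\right) \left(V^{2} + 0\right) = \left(2 + V\right) V^{2} = V^{2} \left(2 + V\right)$)
$M{\left(1 \right)} 17 \left(-2\right)^{3} = 1^{2} \left(2 + 1\right) 17 \left(-2\right)^{3} = 1 \cdot 3 \cdot 17 \left(-8\right) = 3 \cdot 17 \left(-8\right) = 51 \left(-8\right) = -408$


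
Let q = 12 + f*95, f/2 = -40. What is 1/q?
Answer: -1/7588 ≈ -0.00013179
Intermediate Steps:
f = -80 (f = 2*(-40) = -80)
q = -7588 (q = 12 - 80*95 = 12 - 7600 = -7588)
1/q = 1/(-7588) = -1/7588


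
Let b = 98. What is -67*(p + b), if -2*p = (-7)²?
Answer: -9849/2 ≈ -4924.5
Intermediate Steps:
p = -49/2 (p = -½*(-7)² = -½*49 = -49/2 ≈ -24.500)
-67*(p + b) = -67*(-49/2 + 98) = -67*147/2 = -9849/2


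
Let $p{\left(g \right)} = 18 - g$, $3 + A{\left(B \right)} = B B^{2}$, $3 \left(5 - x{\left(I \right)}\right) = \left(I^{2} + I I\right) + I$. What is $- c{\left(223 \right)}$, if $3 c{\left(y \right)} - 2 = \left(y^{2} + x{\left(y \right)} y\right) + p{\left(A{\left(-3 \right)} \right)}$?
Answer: $2452909$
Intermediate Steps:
$x{\left(I \right)} = 5 - \frac{2 I^{2}}{3} - \frac{I}{3}$ ($x{\left(I \right)} = 5 - \frac{\left(I^{2} + I I\right) + I}{3} = 5 - \frac{\left(I^{2} + I^{2}\right) + I}{3} = 5 - \frac{2 I^{2} + I}{3} = 5 - \frac{I + 2 I^{2}}{3} = 5 - \left(\frac{I}{3} + \frac{2 I^{2}}{3}\right) = 5 - \frac{2 I^{2}}{3} - \frac{I}{3}$)
$A{\left(B \right)} = -3 + B^{3}$ ($A{\left(B \right)} = -3 + B B^{2} = -3 + B^{3}$)
$c{\left(y \right)} = \frac{50}{3} + \frac{y^{2}}{3} + \frac{y \left(5 - \frac{2 y^{2}}{3} - \frac{y}{3}\right)}{3}$ ($c{\left(y \right)} = \frac{2}{3} + \frac{\left(y^{2} + \left(5 - \frac{2 y^{2}}{3} - \frac{y}{3}\right) y\right) + \left(18 - \left(-3 + \left(-3\right)^{3}\right)\right)}{3} = \frac{2}{3} + \frac{\left(y^{2} + y \left(5 - \frac{2 y^{2}}{3} - \frac{y}{3}\right)\right) + \left(18 - \left(-3 - 27\right)\right)}{3} = \frac{2}{3} + \frac{\left(y^{2} + y \left(5 - \frac{2 y^{2}}{3} - \frac{y}{3}\right)\right) + \left(18 - -30\right)}{3} = \frac{2}{3} + \frac{\left(y^{2} + y \left(5 - \frac{2 y^{2}}{3} - \frac{y}{3}\right)\right) + \left(18 + 30\right)}{3} = \frac{2}{3} + \frac{\left(y^{2} + y \left(5 - \frac{2 y^{2}}{3} - \frac{y}{3}\right)\right) + 48}{3} = \frac{2}{3} + \frac{48 + y^{2} + y \left(5 - \frac{2 y^{2}}{3} - \frac{y}{3}\right)}{3} = \frac{2}{3} + \left(16 + \frac{y^{2}}{3} + \frac{y \left(5 - \frac{2 y^{2}}{3} - \frac{y}{3}\right)}{3}\right) = \frac{50}{3} + \frac{y^{2}}{3} + \frac{y \left(5 - \frac{2 y^{2}}{3} - \frac{y}{3}\right)}{3}$)
$- c{\left(223 \right)} = - (\frac{50}{3} - \frac{2 \cdot 223^{3}}{9} + \frac{2 \cdot 223^{2}}{9} + \frac{5}{3} \cdot 223) = - (\frac{50}{3} - \frac{22179134}{9} + \frac{2}{9} \cdot 49729 + \frac{1115}{3}) = - (\frac{50}{3} - \frac{22179134}{9} + \frac{99458}{9} + \frac{1115}{3}) = \left(-1\right) \left(-2452909\right) = 2452909$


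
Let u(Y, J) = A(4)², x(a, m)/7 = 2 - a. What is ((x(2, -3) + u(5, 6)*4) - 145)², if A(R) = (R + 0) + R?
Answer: 12321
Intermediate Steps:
A(R) = 2*R (A(R) = R + R = 2*R)
x(a, m) = 14 - 7*a (x(a, m) = 7*(2 - a) = 14 - 7*a)
u(Y, J) = 64 (u(Y, J) = (2*4)² = 8² = 64)
((x(2, -3) + u(5, 6)*4) - 145)² = (((14 - 7*2) + 64*4) - 145)² = (((14 - 14) + 256) - 145)² = ((0 + 256) - 145)² = (256 - 145)² = 111² = 12321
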